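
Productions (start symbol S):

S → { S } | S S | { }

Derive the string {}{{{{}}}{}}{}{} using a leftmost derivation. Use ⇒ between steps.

S ⇒ SS ⇒ SSS ⇒ SSSS ⇒ {}SSS ⇒ {}{S}SS ⇒ {}{SS}SS ⇒ {}{{S}S}SS ⇒ {}{{{S}}S}SS ⇒ {}{{{{}}}S}SS ⇒ {}{{{{}}}{}}SS ⇒ {}{{{{}}}{}}{}S ⇒ {}{{{{}}}{}}{}{}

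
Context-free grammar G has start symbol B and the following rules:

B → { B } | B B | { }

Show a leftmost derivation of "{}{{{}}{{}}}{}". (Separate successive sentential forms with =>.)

B=>BB=>BBB=>{}BB=>{}{B}B=>{}{BB}B=>{}{{B}B}B=>{}{{{}}B}B=>{}{{{}}{B}}B=>{}{{{}}{{}}}B=>{}{{{}}{{}}}{}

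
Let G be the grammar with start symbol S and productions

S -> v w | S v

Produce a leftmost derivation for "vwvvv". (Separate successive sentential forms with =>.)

S => Sv   [S -> S v]
Sv => Svv   [S -> S v]
Svv => Svvv   [S -> S v]
Svvv => vwvvv   [S -> v w]

S => Sv => Svv => Svvv => vwvvv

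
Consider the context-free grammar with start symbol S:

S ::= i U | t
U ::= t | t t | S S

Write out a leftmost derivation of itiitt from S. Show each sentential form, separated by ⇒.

S ⇒ iU   [S ::= i U]
iU ⇒ iSS   [U ::= S S]
iSS ⇒ itS   [S ::= t]
itS ⇒ itiU   [S ::= i U]
itiU ⇒ itiSS   [U ::= S S]
itiSS ⇒ itiiUS   [S ::= i U]
itiiUS ⇒ itiitS   [U ::= t]
itiitS ⇒ itiitt   [S ::= t]

S⇒iU⇒iSS⇒itS⇒itiU⇒itiSS⇒itiiUS⇒itiitS⇒itiitt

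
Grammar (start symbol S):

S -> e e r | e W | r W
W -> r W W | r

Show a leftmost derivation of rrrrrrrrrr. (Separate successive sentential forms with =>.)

S=>rW=>rrWW=>rrrWWW=>rrrrWWWW=>rrrrrWWWWW=>rrrrrrWWWW=>rrrrrrrWWW=>rrrrrrrrWW=>rrrrrrrrrW=>rrrrrrrrrr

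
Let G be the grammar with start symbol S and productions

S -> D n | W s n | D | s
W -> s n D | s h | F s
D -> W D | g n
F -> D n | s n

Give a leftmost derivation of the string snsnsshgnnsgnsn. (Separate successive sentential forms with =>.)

S => Wsn   [S -> W s n]
Wsn => snDsn   [W -> s n D]
snDsn => snWDsn   [D -> W D]
snWDsn => snFsDsn   [W -> F s]
snFsDsn => snDnsDsn   [F -> D n]
snDnsDsn => snWDnsDsn   [D -> W D]
snWDnsDsn => snFsDnsDsn   [W -> F s]
snFsDnsDsn => snsnsDnsDsn   [F -> s n]
snsnsDnsDsn => snsnsWDnsDsn   [D -> W D]
snsnsWDnsDsn => snsnsshDnsDsn   [W -> s h]
snsnsshDnsDsn => snsnsshgnnsDsn   [D -> g n]
snsnsshgnnsDsn => snsnsshgnnsgnsn   [D -> g n]

S=>Wsn=>snDsn=>snWDsn=>snFsDsn=>snDnsDsn=>snWDnsDsn=>snFsDnsDsn=>snsnsDnsDsn=>snsnsWDnsDsn=>snsnsshDnsDsn=>snsnsshgnnsDsn=>snsnsshgnnsgnsn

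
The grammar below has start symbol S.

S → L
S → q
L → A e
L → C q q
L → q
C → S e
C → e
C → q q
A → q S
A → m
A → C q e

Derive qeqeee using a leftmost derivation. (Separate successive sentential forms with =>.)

S => L   [S → L]
L => Ae   [L → A e]
Ae => qSe   [A → q S]
qSe => qLe   [S → L]
qLe => qAee   [L → A e]
qAee => qCqeee   [A → C q e]
qCqeee => qeqeee   [C → e]

S => L => Ae => qSe => qLe => qAee => qCqeee => qeqeee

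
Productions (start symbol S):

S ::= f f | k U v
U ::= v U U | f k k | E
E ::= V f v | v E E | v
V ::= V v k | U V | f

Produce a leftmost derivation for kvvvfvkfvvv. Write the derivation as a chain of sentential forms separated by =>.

S=>kUv=>kvUUv=>kvEUv=>kvvUv=>kvvEv=>kvvvEEv=>kvvvVfvEv=>kvvvVvkfvEv=>kvvvfvkfvEv=>kvvvfvkfvvv

S => kUv   [S ::= k U v]
kUv => kvUUv   [U ::= v U U]
kvUUv => kvEUv   [U ::= E]
kvEUv => kvvUv   [E ::= v]
kvvUv => kvvEv   [U ::= E]
kvvEv => kvvvEEv   [E ::= v E E]
kvvvEEv => kvvvVfvEv   [E ::= V f v]
kvvvVfvEv => kvvvVvkfvEv   [V ::= V v k]
kvvvVvkfvEv => kvvvfvkfvEv   [V ::= f]
kvvvfvkfvEv => kvvvfvkfvvv   [E ::= v]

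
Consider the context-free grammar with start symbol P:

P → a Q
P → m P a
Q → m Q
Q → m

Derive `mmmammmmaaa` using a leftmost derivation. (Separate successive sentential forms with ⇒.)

P⇒mPa⇒mmPaa⇒mmmPaaa⇒mmmaQaaa⇒mmmamQaaa⇒mmmammQaaa⇒mmmammmQaaa⇒mmmammmmaaa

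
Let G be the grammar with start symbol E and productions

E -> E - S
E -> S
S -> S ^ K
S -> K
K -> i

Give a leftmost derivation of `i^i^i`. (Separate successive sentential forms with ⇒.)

E ⇒ S ⇒ S^K ⇒ S^K^K ⇒ K^K^K ⇒ i^K^K ⇒ i^i^K ⇒ i^i^i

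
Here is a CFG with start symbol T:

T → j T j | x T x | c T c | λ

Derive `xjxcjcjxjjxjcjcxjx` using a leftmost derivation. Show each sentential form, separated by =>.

T => xTx => xjTjx => xjxTxjx => xjxcTcxjx => xjxcjTjcxjx => xjxcjcTcjcxjx => xjxcjcjTjcjcxjx => xjxcjcjxTxjcjcxjx => xjxcjcjxjTjxjcjcxjx => xjxcjcjxjjxjcjcxjx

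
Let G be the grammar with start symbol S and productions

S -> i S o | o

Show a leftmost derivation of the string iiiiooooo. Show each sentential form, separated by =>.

S=>iSo=>iiSoo=>iiiSooo=>iiiiSoooo=>iiiiooooo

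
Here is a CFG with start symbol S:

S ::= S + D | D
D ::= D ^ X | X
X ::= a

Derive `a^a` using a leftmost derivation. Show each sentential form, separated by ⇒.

S ⇒ D   [S ::= D]
D ⇒ D^X   [D ::= D ^ X]
D^X ⇒ X^X   [D ::= X]
X^X ⇒ a^X   [X ::= a]
a^X ⇒ a^a   [X ::= a]

S ⇒ D ⇒ D^X ⇒ X^X ⇒ a^X ⇒ a^a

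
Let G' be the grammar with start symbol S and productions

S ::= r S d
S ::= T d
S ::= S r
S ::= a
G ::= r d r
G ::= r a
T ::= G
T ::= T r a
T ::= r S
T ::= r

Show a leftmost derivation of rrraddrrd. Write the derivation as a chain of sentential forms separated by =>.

S => rSd   [S ::= r S d]
rSd => rSrd   [S ::= S r]
rSrd => rSrrd   [S ::= S r]
rSrrd => rTdrrd   [S ::= T d]
rTdrrd => rrSdrrd   [T ::= r S]
rrSdrrd => rrrSddrrd   [S ::= r S d]
rrrSddrrd => rrraddrrd   [S ::= a]

S => rSd => rSrd => rSrrd => rTdrrd => rrSdrrd => rrrSddrrd => rrraddrrd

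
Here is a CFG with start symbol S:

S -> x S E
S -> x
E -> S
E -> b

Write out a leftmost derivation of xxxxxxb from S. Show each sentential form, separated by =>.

S=>xSE=>xxE=>xxS=>xxxSE=>xxxxSEE=>xxxxxEE=>xxxxxSE=>xxxxxxE=>xxxxxxb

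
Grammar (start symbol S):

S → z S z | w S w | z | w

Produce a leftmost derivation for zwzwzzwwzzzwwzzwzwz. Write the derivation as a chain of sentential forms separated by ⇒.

S ⇒ zSz ⇒ zwSwz ⇒ zwzSzwz ⇒ zwzwSwzwz ⇒ zwzwzSzwzwz ⇒ zwzwzzSzzwzwz ⇒ zwzwzzwSwzzwzwz ⇒ zwzwzzwwSwwzzwzwz ⇒ zwzwzzwwzSzwwzzwzwz ⇒ zwzwzzwwzzzwwzzwzwz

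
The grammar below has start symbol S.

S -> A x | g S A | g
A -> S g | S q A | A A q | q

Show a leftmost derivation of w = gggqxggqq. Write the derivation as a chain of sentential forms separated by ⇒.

S⇒gSA⇒ggSAA⇒gggSAAA⇒gggAxAAA⇒gggqxAAA⇒gggqxSgAA⇒gggqxggAA⇒gggqxggqA⇒gggqxggqq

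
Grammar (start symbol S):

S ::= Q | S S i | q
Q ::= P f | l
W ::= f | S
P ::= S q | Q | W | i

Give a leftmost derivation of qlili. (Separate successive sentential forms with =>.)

S => SSi => SSiSi => qSiSi => qQiSi => qliSi => qliQi => qlili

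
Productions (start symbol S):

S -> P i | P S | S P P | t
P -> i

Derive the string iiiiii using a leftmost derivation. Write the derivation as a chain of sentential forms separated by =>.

S => SPP => SPPPP => PiPPPP => iiPPPP => iiiPPP => iiiiPP => iiiiiP => iiiiii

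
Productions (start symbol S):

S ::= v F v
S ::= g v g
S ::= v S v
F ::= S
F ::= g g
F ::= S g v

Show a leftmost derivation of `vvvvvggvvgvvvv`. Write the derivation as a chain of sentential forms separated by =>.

S => vSv => vvSvv => vvvFvvv => vvvSgvvvv => vvvvFvgvvvv => vvvvSvgvvvv => vvvvvFvvgvvvv => vvvvvggvvgvvvv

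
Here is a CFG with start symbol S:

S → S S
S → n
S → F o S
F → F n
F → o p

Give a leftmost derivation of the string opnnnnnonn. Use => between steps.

S => SS => FoSS => FnoSS => FnnoSS => FnnnoSS => FnnnnoSS => FnnnnnoSS => opnnnnnoSS => opnnnnnonS => opnnnnnonn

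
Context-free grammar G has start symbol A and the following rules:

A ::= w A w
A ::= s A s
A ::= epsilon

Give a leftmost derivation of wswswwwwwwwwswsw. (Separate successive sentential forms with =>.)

A => wAw   [A ::= w A w]
wAw => wsAsw   [A ::= s A s]
wsAsw => wswAwsw   [A ::= w A w]
wswAwsw => wswsAswsw   [A ::= s A s]
wswsAswsw => wswswAwswsw   [A ::= w A w]
wswswAwswsw => wswswwAwwswsw   [A ::= w A w]
wswswwAwwswsw => wswswwwAwwwswsw   [A ::= w A w]
wswswwwAwwwswsw => wswswwwwAwwwwswsw   [A ::= w A w]
wswswwwwAwwwwswsw => wswswwwwwwwwswsw   [A ::= epsilon]

A=>wAw=>wsAsw=>wswAwsw=>wswsAswsw=>wswswAwswsw=>wswswwAwwswsw=>wswswwwAwwwswsw=>wswswwwwAwwwwswsw=>wswswwwwwwwwswsw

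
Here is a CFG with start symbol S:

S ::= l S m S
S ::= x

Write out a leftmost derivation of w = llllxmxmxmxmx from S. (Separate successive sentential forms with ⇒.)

S⇒lSmS⇒llSmSmS⇒lllSmSmSmS⇒llllSmSmSmSmS⇒llllxmSmSmSmS⇒llllxmxmSmSmS⇒llllxmxmxmSmS⇒llllxmxmxmxmS⇒llllxmxmxmxmx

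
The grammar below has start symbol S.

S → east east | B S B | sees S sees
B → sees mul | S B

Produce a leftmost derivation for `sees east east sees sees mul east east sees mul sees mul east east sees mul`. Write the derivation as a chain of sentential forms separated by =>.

S => B S B => S B S B => B S B B S B => S B S B B S B => sees S sees B S B B S B => sees east east sees B S B B S B => sees east east sees sees mul S B B S B => sees east east sees sees mul east east B B S B => sees east east sees sees mul east east sees mul B S B => sees east east sees sees mul east east sees mul sees mul S B => sees east east sees sees mul east east sees mul sees mul east east B => sees east east sees sees mul east east sees mul sees mul east east sees mul

S => B S B   [S → B S B]
B S B => S B S B   [B → S B]
S B S B => B S B B S B   [S → B S B]
B S B B S B => S B S B B S B   [B → S B]
S B S B B S B => sees S sees B S B B S B   [S → sees S sees]
sees S sees B S B B S B => sees east east sees B S B B S B   [S → east east]
sees east east sees B S B B S B => sees east east sees sees mul S B B S B   [B → sees mul]
sees east east sees sees mul S B B S B => sees east east sees sees mul east east B B S B   [S → east east]
sees east east sees sees mul east east B B S B => sees east east sees sees mul east east sees mul B S B   [B → sees mul]
sees east east sees sees mul east east sees mul B S B => sees east east sees sees mul east east sees mul sees mul S B   [B → sees mul]
sees east east sees sees mul east east sees mul sees mul S B => sees east east sees sees mul east east sees mul sees mul east east B   [S → east east]
sees east east sees sees mul east east sees mul sees mul east east B => sees east east sees sees mul east east sees mul sees mul east east sees mul   [B → sees mul]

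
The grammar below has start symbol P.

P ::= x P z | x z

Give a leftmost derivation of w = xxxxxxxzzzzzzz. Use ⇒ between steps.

P ⇒ xPz   [P ::= x P z]
xPz ⇒ xxPzz   [P ::= x P z]
xxPzz ⇒ xxxPzzz   [P ::= x P z]
xxxPzzz ⇒ xxxxPzzzz   [P ::= x P z]
xxxxPzzzz ⇒ xxxxxPzzzzz   [P ::= x P z]
xxxxxPzzzzz ⇒ xxxxxxPzzzzzz   [P ::= x P z]
xxxxxxPzzzzzz ⇒ xxxxxxxzzzzzzz   [P ::= x z]

P⇒xPz⇒xxPzz⇒xxxPzzz⇒xxxxPzzzz⇒xxxxxPzzzzz⇒xxxxxxPzzzzzz⇒xxxxxxxzzzzzzz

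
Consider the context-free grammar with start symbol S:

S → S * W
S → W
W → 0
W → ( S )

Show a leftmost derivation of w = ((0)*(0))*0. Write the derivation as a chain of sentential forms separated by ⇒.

S ⇒ S*W ⇒ W*W ⇒ (S)*W ⇒ (S*W)*W ⇒ (W*W)*W ⇒ ((S)*W)*W ⇒ ((W)*W)*W ⇒ ((0)*W)*W ⇒ ((0)*(S))*W ⇒ ((0)*(W))*W ⇒ ((0)*(0))*W ⇒ ((0)*(0))*0

S ⇒ S*W   [S → S * W]
S*W ⇒ W*W   [S → W]
W*W ⇒ (S)*W   [W → ( S )]
(S)*W ⇒ (S*W)*W   [S → S * W]
(S*W)*W ⇒ (W*W)*W   [S → W]
(W*W)*W ⇒ ((S)*W)*W   [W → ( S )]
((S)*W)*W ⇒ ((W)*W)*W   [S → W]
((W)*W)*W ⇒ ((0)*W)*W   [W → 0]
((0)*W)*W ⇒ ((0)*(S))*W   [W → ( S )]
((0)*(S))*W ⇒ ((0)*(W))*W   [S → W]
((0)*(W))*W ⇒ ((0)*(0))*W   [W → 0]
((0)*(0))*W ⇒ ((0)*(0))*0   [W → 0]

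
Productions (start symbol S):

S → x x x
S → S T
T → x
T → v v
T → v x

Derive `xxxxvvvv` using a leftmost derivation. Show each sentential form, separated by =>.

S => ST   [S → S T]
ST => STT   [S → S T]
STT => STTT   [S → S T]
STTT => xxxTTT   [S → x x x]
xxxTTT => xxxxTT   [T → x]
xxxxTT => xxxxvvT   [T → v v]
xxxxvvT => xxxxvvvv   [T → v v]

S => ST => STT => STTT => xxxTTT => xxxxTT => xxxxvvT => xxxxvvvv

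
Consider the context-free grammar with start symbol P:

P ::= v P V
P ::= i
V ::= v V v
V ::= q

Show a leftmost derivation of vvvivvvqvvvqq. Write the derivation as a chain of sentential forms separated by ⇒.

P⇒vPV⇒vvPVV⇒vvvPVVV⇒vvviVVV⇒vvvivVvVV⇒vvvivvVvvVV⇒vvvivvvVvvvVV⇒vvvivvvqvvvVV⇒vvvivvvqvvvqV⇒vvvivvvqvvvqq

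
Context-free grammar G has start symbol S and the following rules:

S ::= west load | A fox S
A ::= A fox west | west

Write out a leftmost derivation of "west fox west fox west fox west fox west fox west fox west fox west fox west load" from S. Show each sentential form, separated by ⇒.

S ⇒ A fox S ⇒ west fox S ⇒ west fox A fox S ⇒ west fox A fox west fox S ⇒ west fox A fox west fox west fox S ⇒ west fox A fox west fox west fox west fox S ⇒ west fox A fox west fox west fox west fox west fox S ⇒ west fox A fox west fox west fox west fox west fox west fox S ⇒ west fox A fox west fox west fox west fox west fox west fox west fox S ⇒ west fox west fox west fox west fox west fox west fox west fox west fox S ⇒ west fox west fox west fox west fox west fox west fox west fox west fox west load

S ⇒ A fox S   [S ::= A fox S]
A fox S ⇒ west fox S   [A ::= west]
west fox S ⇒ west fox A fox S   [S ::= A fox S]
west fox A fox S ⇒ west fox A fox west fox S   [A ::= A fox west]
west fox A fox west fox S ⇒ west fox A fox west fox west fox S   [A ::= A fox west]
west fox A fox west fox west fox S ⇒ west fox A fox west fox west fox west fox S   [A ::= A fox west]
west fox A fox west fox west fox west fox S ⇒ west fox A fox west fox west fox west fox west fox S   [A ::= A fox west]
west fox A fox west fox west fox west fox west fox S ⇒ west fox A fox west fox west fox west fox west fox west fox S   [A ::= A fox west]
west fox A fox west fox west fox west fox west fox west fox S ⇒ west fox A fox west fox west fox west fox west fox west fox west fox S   [A ::= A fox west]
west fox A fox west fox west fox west fox west fox west fox west fox S ⇒ west fox west fox west fox west fox west fox west fox west fox west fox S   [A ::= west]
west fox west fox west fox west fox west fox west fox west fox west fox S ⇒ west fox west fox west fox west fox west fox west fox west fox west fox west load   [S ::= west load]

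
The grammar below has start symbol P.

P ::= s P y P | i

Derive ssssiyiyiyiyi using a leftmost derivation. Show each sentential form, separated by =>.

P => sPyP => ssPyPyP => sssPyPyPyP => ssssPyPyPyPyP => ssssiyPyPyPyP => ssssiyiyPyPyP => ssssiyiyiyPyP => ssssiyiyiyiyP => ssssiyiyiyiyi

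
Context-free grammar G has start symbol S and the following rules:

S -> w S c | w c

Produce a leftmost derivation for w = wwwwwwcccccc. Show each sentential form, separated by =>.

S => wSc   [S -> w S c]
wSc => wwScc   [S -> w S c]
wwScc => wwwSccc   [S -> w S c]
wwwSccc => wwwwScccc   [S -> w S c]
wwwwScccc => wwwwwSccccc   [S -> w S c]
wwwwwSccccc => wwwwwwcccccc   [S -> w c]

S => wSc => wwScc => wwwSccc => wwwwScccc => wwwwwSccccc => wwwwwwcccccc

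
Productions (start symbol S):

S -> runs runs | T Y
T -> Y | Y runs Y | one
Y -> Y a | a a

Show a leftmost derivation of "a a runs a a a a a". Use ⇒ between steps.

S ⇒ T Y ⇒ Y runs Y Y ⇒ a a runs Y Y ⇒ a a runs a a Y ⇒ a a runs a a Y a ⇒ a a runs a a a a a

S ⇒ T Y   [S -> T Y]
T Y ⇒ Y runs Y Y   [T -> Y runs Y]
Y runs Y Y ⇒ a a runs Y Y   [Y -> a a]
a a runs Y Y ⇒ a a runs a a Y   [Y -> a a]
a a runs a a Y ⇒ a a runs a a Y a   [Y -> Y a]
a a runs a a Y a ⇒ a a runs a a a a a   [Y -> a a]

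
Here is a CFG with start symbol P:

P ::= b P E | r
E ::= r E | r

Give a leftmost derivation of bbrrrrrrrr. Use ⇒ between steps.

P⇒bPE⇒bbPEE⇒bbrEE⇒bbrrE⇒bbrrrE⇒bbrrrrE⇒bbrrrrrE⇒bbrrrrrrE⇒bbrrrrrrrE⇒bbrrrrrrrr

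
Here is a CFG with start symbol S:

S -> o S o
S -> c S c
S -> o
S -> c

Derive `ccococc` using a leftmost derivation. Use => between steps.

S => cSc   [S -> c S c]
cSc => ccScc   [S -> c S c]
ccScc => ccoSocc   [S -> o S o]
ccoSocc => ccococc   [S -> c]

S=>cSc=>ccScc=>ccoSocc=>ccococc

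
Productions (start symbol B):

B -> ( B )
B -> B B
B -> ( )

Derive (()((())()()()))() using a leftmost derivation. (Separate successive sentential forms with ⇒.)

B ⇒ BB   [B -> B B]
BB ⇒ (B)B   [B -> ( B )]
(B)B ⇒ (BB)B   [B -> B B]
(BB)B ⇒ (()B)B   [B -> ( )]
(()B)B ⇒ (()(B))B   [B -> ( B )]
(()(B))B ⇒ (()(BB))B   [B -> B B]
(()(BB))B ⇒ (()(BBB))B   [B -> B B]
(()(BBB))B ⇒ (()(BBBB))B   [B -> B B]
(()(BBBB))B ⇒ (()((B)BBB))B   [B -> ( B )]
(()((B)BBB))B ⇒ (()((())BBB))B   [B -> ( )]
(()((())BBB))B ⇒ (()((())()BB))B   [B -> ( )]
(()((())()BB))B ⇒ (()((())()()B))B   [B -> ( )]
(()((())()()B))B ⇒ (()((())()()()))B   [B -> ( )]
(()((())()()()))B ⇒ (()((())()()()))()   [B -> ( )]

B ⇒ BB ⇒ (B)B ⇒ (BB)B ⇒ (()B)B ⇒ (()(B))B ⇒ (()(BB))B ⇒ (()(BBB))B ⇒ (()(BBBB))B ⇒ (()((B)BBB))B ⇒ (()((())BBB))B ⇒ (()((())()BB))B ⇒ (()((())()()B))B ⇒ (()((())()()()))B ⇒ (()((())()()()))()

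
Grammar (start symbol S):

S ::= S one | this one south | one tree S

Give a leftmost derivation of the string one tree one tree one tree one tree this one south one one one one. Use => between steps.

S => one tree S => one tree one tree S => one tree one tree one tree S => one tree one tree one tree S one => one tree one tree one tree one tree S one => one tree one tree one tree one tree S one one => one tree one tree one tree one tree S one one one => one tree one tree one tree one tree S one one one one => one tree one tree one tree one tree this one south one one one one

S => one tree S   [S ::= one tree S]
one tree S => one tree one tree S   [S ::= one tree S]
one tree one tree S => one tree one tree one tree S   [S ::= one tree S]
one tree one tree one tree S => one tree one tree one tree S one   [S ::= S one]
one tree one tree one tree S one => one tree one tree one tree one tree S one   [S ::= one tree S]
one tree one tree one tree one tree S one => one tree one tree one tree one tree S one one   [S ::= S one]
one tree one tree one tree one tree S one one => one tree one tree one tree one tree S one one one   [S ::= S one]
one tree one tree one tree one tree S one one one => one tree one tree one tree one tree S one one one one   [S ::= S one]
one tree one tree one tree one tree S one one one one => one tree one tree one tree one tree this one south one one one one   [S ::= this one south]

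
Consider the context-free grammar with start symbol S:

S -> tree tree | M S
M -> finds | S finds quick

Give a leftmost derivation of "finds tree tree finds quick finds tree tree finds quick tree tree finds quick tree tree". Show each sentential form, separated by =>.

S => M S => finds S => finds M S => finds S finds quick S => finds M S finds quick S => finds S finds quick S finds quick S => finds tree tree finds quick S finds quick S => finds tree tree finds quick M S finds quick S => finds tree tree finds quick S finds quick S finds quick S => finds tree tree finds quick M S finds quick S finds quick S => finds tree tree finds quick finds S finds quick S finds quick S => finds tree tree finds quick finds tree tree finds quick S finds quick S => finds tree tree finds quick finds tree tree finds quick tree tree finds quick S => finds tree tree finds quick finds tree tree finds quick tree tree finds quick tree tree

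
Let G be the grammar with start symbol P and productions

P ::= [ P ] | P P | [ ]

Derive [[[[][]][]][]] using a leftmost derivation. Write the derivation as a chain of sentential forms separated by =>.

P => [P] => [PP] => [[P]P] => [[PP]P] => [[[P]P]P] => [[[PP]P]P] => [[[[]P]P]P] => [[[[][]]P]P] => [[[[][]][]]P] => [[[[][]][]][]]

P => [P]   [P ::= [ P ]]
[P] => [PP]   [P ::= P P]
[PP] => [[P]P]   [P ::= [ P ]]
[[P]P] => [[PP]P]   [P ::= P P]
[[PP]P] => [[[P]P]P]   [P ::= [ P ]]
[[[P]P]P] => [[[PP]P]P]   [P ::= P P]
[[[PP]P]P] => [[[[]P]P]P]   [P ::= [ ]]
[[[[]P]P]P] => [[[[][]]P]P]   [P ::= [ ]]
[[[[][]]P]P] => [[[[][]][]]P]   [P ::= [ ]]
[[[[][]][]]P] => [[[[][]][]][]]   [P ::= [ ]]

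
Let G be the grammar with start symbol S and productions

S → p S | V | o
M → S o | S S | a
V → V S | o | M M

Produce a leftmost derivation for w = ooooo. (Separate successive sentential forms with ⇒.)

S ⇒ V ⇒ MM ⇒ SSM ⇒ oSM ⇒ ooM ⇒ ooSS ⇒ ooVS ⇒ ooVSS ⇒ oooSS ⇒ oooVS ⇒ ooooS ⇒ ooooo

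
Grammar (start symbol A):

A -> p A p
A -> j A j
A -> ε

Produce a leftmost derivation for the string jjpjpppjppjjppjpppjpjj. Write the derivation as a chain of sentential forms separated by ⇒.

A ⇒ jAj ⇒ jjAjj ⇒ jjpApjj ⇒ jjpjAjpjj ⇒ jjpjpApjpjj ⇒ jjpjppAppjpjj ⇒ jjpjpppApppjpjj ⇒ jjpjpppjAjpppjpjj ⇒ jjpjpppjpApjpppjpjj ⇒ jjpjpppjppAppjpppjpjj ⇒ jjpjpppjppjAjppjpppjpjj ⇒ jjpjpppjppjjppjpppjpjj

A ⇒ jAj   [A -> j A j]
jAj ⇒ jjAjj   [A -> j A j]
jjAjj ⇒ jjpApjj   [A -> p A p]
jjpApjj ⇒ jjpjAjpjj   [A -> j A j]
jjpjAjpjj ⇒ jjpjpApjpjj   [A -> p A p]
jjpjpApjpjj ⇒ jjpjppAppjpjj   [A -> p A p]
jjpjppAppjpjj ⇒ jjpjpppApppjpjj   [A -> p A p]
jjpjpppApppjpjj ⇒ jjpjpppjAjpppjpjj   [A -> j A j]
jjpjpppjAjpppjpjj ⇒ jjpjpppjpApjpppjpjj   [A -> p A p]
jjpjpppjpApjpppjpjj ⇒ jjpjpppjppAppjpppjpjj   [A -> p A p]
jjpjpppjppAppjpppjpjj ⇒ jjpjpppjppjAjppjpppjpjj   [A -> j A j]
jjpjpppjppjAjppjpppjpjj ⇒ jjpjpppjppjjppjpppjpjj   [A -> ε]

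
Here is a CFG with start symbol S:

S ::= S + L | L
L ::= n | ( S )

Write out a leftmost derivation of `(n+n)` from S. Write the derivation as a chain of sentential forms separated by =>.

S=>L=>(S)=>(S+L)=>(L+L)=>(n+L)=>(n+n)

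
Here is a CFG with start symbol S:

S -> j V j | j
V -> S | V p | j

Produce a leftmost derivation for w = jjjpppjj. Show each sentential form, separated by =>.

S=>jVj=>jSj=>jjVjj=>jjVpjj=>jjVppjj=>jjVpppjj=>jjjpppjj

S => jVj   [S -> j V j]
jVj => jSj   [V -> S]
jSj => jjVjj   [S -> j V j]
jjVjj => jjVpjj   [V -> V p]
jjVpjj => jjVppjj   [V -> V p]
jjVppjj => jjVpppjj   [V -> V p]
jjVpppjj => jjjpppjj   [V -> j]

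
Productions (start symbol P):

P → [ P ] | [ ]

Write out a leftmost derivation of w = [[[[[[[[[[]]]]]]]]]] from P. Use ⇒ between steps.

P ⇒ [P]   [P → [ P ]]
[P] ⇒ [[P]]   [P → [ P ]]
[[P]] ⇒ [[[P]]]   [P → [ P ]]
[[[P]]] ⇒ [[[[P]]]]   [P → [ P ]]
[[[[P]]]] ⇒ [[[[[P]]]]]   [P → [ P ]]
[[[[[P]]]]] ⇒ [[[[[[P]]]]]]   [P → [ P ]]
[[[[[[P]]]]]] ⇒ [[[[[[[P]]]]]]]   [P → [ P ]]
[[[[[[[P]]]]]]] ⇒ [[[[[[[[P]]]]]]]]   [P → [ P ]]
[[[[[[[[P]]]]]]]] ⇒ [[[[[[[[[P]]]]]]]]]   [P → [ P ]]
[[[[[[[[[P]]]]]]]]] ⇒ [[[[[[[[[[]]]]]]]]]]   [P → [ ]]

P⇒[P]⇒[[P]]⇒[[[P]]]⇒[[[[P]]]]⇒[[[[[P]]]]]⇒[[[[[[P]]]]]]⇒[[[[[[[P]]]]]]]⇒[[[[[[[[P]]]]]]]]⇒[[[[[[[[[P]]]]]]]]]⇒[[[[[[[[[[]]]]]]]]]]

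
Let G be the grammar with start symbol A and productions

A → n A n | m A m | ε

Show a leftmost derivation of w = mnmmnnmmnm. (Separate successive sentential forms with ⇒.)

A ⇒ mAm ⇒ mnAnm ⇒ mnmAmnm ⇒ mnmmAmmnm ⇒ mnmmnAnmmnm ⇒ mnmmnnmmnm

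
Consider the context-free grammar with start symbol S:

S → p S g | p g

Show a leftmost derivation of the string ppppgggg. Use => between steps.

S=>pSg=>ppSgg=>pppSggg=>ppppgggg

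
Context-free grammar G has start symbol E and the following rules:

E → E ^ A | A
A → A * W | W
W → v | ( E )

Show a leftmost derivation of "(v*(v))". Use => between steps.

E => A => W => (E) => (A) => (A*W) => (W*W) => (v*W) => (v*(E)) => (v*(A)) => (v*(W)) => (v*(v))

E => A   [E → A]
A => W   [A → W]
W => (E)   [W → ( E )]
(E) => (A)   [E → A]
(A) => (A*W)   [A → A * W]
(A*W) => (W*W)   [A → W]
(W*W) => (v*W)   [W → v]
(v*W) => (v*(E))   [W → ( E )]
(v*(E)) => (v*(A))   [E → A]
(v*(A)) => (v*(W))   [A → W]
(v*(W)) => (v*(v))   [W → v]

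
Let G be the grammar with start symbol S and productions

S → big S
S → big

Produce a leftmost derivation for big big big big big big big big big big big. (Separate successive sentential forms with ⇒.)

S ⇒ big S   [S → big S]
big S ⇒ big big S   [S → big S]
big big S ⇒ big big big S   [S → big S]
big big big S ⇒ big big big big S   [S → big S]
big big big big S ⇒ big big big big big S   [S → big S]
big big big big big S ⇒ big big big big big big S   [S → big S]
big big big big big big S ⇒ big big big big big big big S   [S → big S]
big big big big big big big S ⇒ big big big big big big big big S   [S → big S]
big big big big big big big big S ⇒ big big big big big big big big big S   [S → big S]
big big big big big big big big big S ⇒ big big big big big big big big big big S   [S → big S]
big big big big big big big big big big S ⇒ big big big big big big big big big big big   [S → big]

S ⇒ big S ⇒ big big S ⇒ big big big S ⇒ big big big big S ⇒ big big big big big S ⇒ big big big big big big S ⇒ big big big big big big big S ⇒ big big big big big big big big S ⇒ big big big big big big big big big S ⇒ big big big big big big big big big big S ⇒ big big big big big big big big big big big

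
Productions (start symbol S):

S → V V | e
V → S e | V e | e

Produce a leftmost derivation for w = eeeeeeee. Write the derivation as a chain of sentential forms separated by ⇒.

S⇒VV⇒VeV⇒SeeV⇒VVeeV⇒VeVeeV⇒eeVeeV⇒eeSeeeV⇒eeeeeeV⇒eeeeeeVe⇒eeeeeeee

S ⇒ VV   [S → V V]
VV ⇒ VeV   [V → V e]
VeV ⇒ SeeV   [V → S e]
SeeV ⇒ VVeeV   [S → V V]
VVeeV ⇒ VeVeeV   [V → V e]
VeVeeV ⇒ eeVeeV   [V → e]
eeVeeV ⇒ eeSeeeV   [V → S e]
eeSeeeV ⇒ eeeeeeV   [S → e]
eeeeeeV ⇒ eeeeeeVe   [V → V e]
eeeeeeVe ⇒ eeeeeeee   [V → e]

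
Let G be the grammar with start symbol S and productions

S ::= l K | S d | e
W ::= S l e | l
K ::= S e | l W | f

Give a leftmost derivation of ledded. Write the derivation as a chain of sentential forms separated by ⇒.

S⇒Sd⇒lKd⇒lSed⇒lSded⇒lSdded⇒ledded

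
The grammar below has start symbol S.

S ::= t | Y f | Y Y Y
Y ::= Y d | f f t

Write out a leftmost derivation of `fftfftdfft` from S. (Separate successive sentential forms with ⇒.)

S ⇒ YYY   [S ::= Y Y Y]
YYY ⇒ fftYY   [Y ::= f f t]
fftYY ⇒ fftYdY   [Y ::= Y d]
fftYdY ⇒ fftfftdY   [Y ::= f f t]
fftfftdY ⇒ fftfftdfft   [Y ::= f f t]

S⇒YYY⇒fftYY⇒fftYdY⇒fftfftdY⇒fftfftdfft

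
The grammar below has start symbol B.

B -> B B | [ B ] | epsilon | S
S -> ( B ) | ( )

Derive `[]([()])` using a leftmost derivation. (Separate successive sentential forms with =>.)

B => BB   [B -> B B]
BB => [B]B   [B -> [ B ]]
[B]B => []B   [B -> epsilon]
[]B => []S   [B -> S]
[]S => [](B)   [S -> ( B )]
[](B) => []([B])   [B -> [ B ]]
[]([B]) => []([S])   [B -> S]
[]([S]) => []([()])   [S -> ( )]

B=>BB=>[B]B=>[]B=>[]S=>[](B)=>[]([B])=>[]([S])=>[]([()])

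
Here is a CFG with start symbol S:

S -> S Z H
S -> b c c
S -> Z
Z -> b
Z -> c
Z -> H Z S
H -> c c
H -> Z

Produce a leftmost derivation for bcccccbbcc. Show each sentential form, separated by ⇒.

S ⇒ SZH ⇒ bccZH ⇒ bcccH ⇒ bcccZ ⇒ bcccHZS ⇒ bcccccZS ⇒ bcccccbS ⇒ bcccccbbcc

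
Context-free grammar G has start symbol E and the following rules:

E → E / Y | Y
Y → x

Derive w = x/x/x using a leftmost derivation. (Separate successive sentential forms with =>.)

E => E/Y => E/Y/Y => Y/Y/Y => x/Y/Y => x/x/Y => x/x/x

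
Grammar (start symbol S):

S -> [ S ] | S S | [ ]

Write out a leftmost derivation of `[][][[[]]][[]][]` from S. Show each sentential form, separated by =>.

S => SS   [S -> S S]
SS => SSS   [S -> S S]
SSS => []SS   [S -> [ ]]
[]SS => []SSS   [S -> S S]
[]SSS => [][]SS   [S -> [ ]]
[][]SS => [][][S]S   [S -> [ S ]]
[][][S]S => [][][[S]]S   [S -> [ S ]]
[][][[S]]S => [][][[[]]]S   [S -> [ ]]
[][][[[]]]S => [][][[[]]]SS   [S -> S S]
[][][[[]]]SS => [][][[[]]][S]S   [S -> [ S ]]
[][][[[]]][S]S => [][][[[]]][[]]S   [S -> [ ]]
[][][[[]]][[]]S => [][][[[]]][[]][]   [S -> [ ]]

S => SS => SSS => []SS => []SSS => [][]SS => [][][S]S => [][][[S]]S => [][][[[]]]S => [][][[[]]]SS => [][][[[]]][S]S => [][][[[]]][[]]S => [][][[[]]][[]][]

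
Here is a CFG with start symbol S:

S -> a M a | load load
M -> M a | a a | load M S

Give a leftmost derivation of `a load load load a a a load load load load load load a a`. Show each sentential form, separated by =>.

S => a M a => a M a a => a load M S a a => a load load M S S a a => a load load load M S S S a a => a load load load M a S S S a a => a load load load a a a S S S a a => a load load load a a a load load S S a a => a load load load a a a load load load load S a a => a load load load a a a load load load load load load a a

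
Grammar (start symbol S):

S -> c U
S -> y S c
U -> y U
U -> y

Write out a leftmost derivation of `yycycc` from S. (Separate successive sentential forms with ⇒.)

S ⇒ ySc ⇒ yyScc ⇒ yycUcc ⇒ yycycc

S ⇒ ySc   [S -> y S c]
ySc ⇒ yyScc   [S -> y S c]
yyScc ⇒ yycUcc   [S -> c U]
yycUcc ⇒ yycycc   [U -> y]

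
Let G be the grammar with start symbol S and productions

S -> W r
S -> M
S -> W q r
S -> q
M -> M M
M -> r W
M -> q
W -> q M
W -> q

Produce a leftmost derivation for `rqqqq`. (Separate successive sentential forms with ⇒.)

S ⇒ M ⇒ MM ⇒ MMM ⇒ MMMM ⇒ rWMMM ⇒ rqMMM ⇒ rqqMM ⇒ rqqqM ⇒ rqqqq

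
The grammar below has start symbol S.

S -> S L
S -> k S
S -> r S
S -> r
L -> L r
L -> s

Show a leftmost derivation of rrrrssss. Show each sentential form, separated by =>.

S => SL => rSL => rSLL => rSLLL => rSLLLL => rrSLLLL => rrrSLLLL => rrrrLLLL => rrrrsLLL => rrrrssLL => rrrrsssL => rrrrssss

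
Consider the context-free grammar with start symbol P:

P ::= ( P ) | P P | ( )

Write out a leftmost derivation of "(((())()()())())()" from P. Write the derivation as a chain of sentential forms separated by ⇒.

P ⇒ PP   [P ::= P P]
PP ⇒ (P)P   [P ::= ( P )]
(P)P ⇒ (PP)P   [P ::= P P]
(PP)P ⇒ ((P)P)P   [P ::= ( P )]
((P)P)P ⇒ ((PP)P)P   [P ::= P P]
((PP)P)P ⇒ ((PPP)P)P   [P ::= P P]
((PPP)P)P ⇒ (((P)PP)P)P   [P ::= ( P )]
(((P)PP)P)P ⇒ (((())PP)P)P   [P ::= ( )]
(((())PP)P)P ⇒ (((())()P)P)P   [P ::= ( )]
(((())()P)P)P ⇒ (((())()PP)P)P   [P ::= P P]
(((())()PP)P)P ⇒ (((())()()P)P)P   [P ::= ( )]
(((())()()P)P)P ⇒ (((())()()())P)P   [P ::= ( )]
(((())()()())P)P ⇒ (((())()()())())P   [P ::= ( )]
(((())()()())())P ⇒ (((())()()())())()   [P ::= ( )]

P⇒PP⇒(P)P⇒(PP)P⇒((P)P)P⇒((PP)P)P⇒((PPP)P)P⇒(((P)PP)P)P⇒(((())PP)P)P⇒(((())()P)P)P⇒(((())()PP)P)P⇒(((())()()P)P)P⇒(((())()()())P)P⇒(((())()()())())P⇒(((())()()())())()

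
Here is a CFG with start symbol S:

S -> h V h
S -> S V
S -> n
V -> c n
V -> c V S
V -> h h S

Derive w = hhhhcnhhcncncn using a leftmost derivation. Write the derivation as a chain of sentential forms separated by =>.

S => SV => SVV => SVVV => hVhVVV => hhhShVVV => hhhhVhhVVV => hhhhcnhhVVV => hhhhcnhhcnVV => hhhhcnhhcncnV => hhhhcnhhcncncn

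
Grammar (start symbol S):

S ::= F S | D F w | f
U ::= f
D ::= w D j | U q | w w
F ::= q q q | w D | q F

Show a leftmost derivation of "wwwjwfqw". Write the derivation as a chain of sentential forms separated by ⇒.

S ⇒ DFw ⇒ wDjFw ⇒ wwwjFw ⇒ wwwjwDw ⇒ wwwjwUqw ⇒ wwwjwfqw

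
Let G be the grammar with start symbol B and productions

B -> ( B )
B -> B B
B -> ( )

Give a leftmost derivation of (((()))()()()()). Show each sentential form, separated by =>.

B => (B)   [B -> ( B )]
(B) => (BB)   [B -> B B]
(BB) => (BBB)   [B -> B B]
(BBB) => (BBBB)   [B -> B B]
(BBBB) => (BBBBB)   [B -> B B]
(BBBBB) => ((B)BBBB)   [B -> ( B )]
((B)BBBB) => (((B))BBBB)   [B -> ( B )]
(((B))BBBB) => (((()))BBBB)   [B -> ( )]
(((()))BBBB) => (((()))()BBB)   [B -> ( )]
(((()))()BBB) => (((()))()()BB)   [B -> ( )]
(((()))()()BB) => (((()))()()()B)   [B -> ( )]
(((()))()()()B) => (((()))()()()())   [B -> ( )]

B => (B) => (BB) => (BBB) => (BBBB) => (BBBBB) => ((B)BBBB) => (((B))BBBB) => (((()))BBBB) => (((()))()BBB) => (((()))()()BB) => (((()))()()()B) => (((()))()()()())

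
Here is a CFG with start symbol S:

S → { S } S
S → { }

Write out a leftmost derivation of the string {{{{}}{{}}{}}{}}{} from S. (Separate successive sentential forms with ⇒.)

S ⇒ {S}S   [S → { S } S]
{S}S ⇒ {{S}S}S   [S → { S } S]
{{S}S}S ⇒ {{{S}S}S}S   [S → { S } S]
{{{S}S}S}S ⇒ {{{{}}S}S}S   [S → { }]
{{{{}}S}S}S ⇒ {{{{}}{S}S}S}S   [S → { S } S]
{{{{}}{S}S}S}S ⇒ {{{{}}{{}}S}S}S   [S → { }]
{{{{}}{{}}S}S}S ⇒ {{{{}}{{}}{}}S}S   [S → { }]
{{{{}}{{}}{}}S}S ⇒ {{{{}}{{}}{}}{}}S   [S → { }]
{{{{}}{{}}{}}{}}S ⇒ {{{{}}{{}}{}}{}}{}   [S → { }]

S ⇒ {S}S ⇒ {{S}S}S ⇒ {{{S}S}S}S ⇒ {{{{}}S}S}S ⇒ {{{{}}{S}S}S}S ⇒ {{{{}}{{}}S}S}S ⇒ {{{{}}{{}}{}}S}S ⇒ {{{{}}{{}}{}}{}}S ⇒ {{{{}}{{}}{}}{}}{}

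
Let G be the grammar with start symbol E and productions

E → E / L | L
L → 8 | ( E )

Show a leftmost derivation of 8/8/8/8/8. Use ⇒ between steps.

E ⇒ E/L   [E → E / L]
E/L ⇒ E/L/L   [E → E / L]
E/L/L ⇒ E/L/L/L   [E → E / L]
E/L/L/L ⇒ E/L/L/L/L   [E → E / L]
E/L/L/L/L ⇒ L/L/L/L/L   [E → L]
L/L/L/L/L ⇒ 8/L/L/L/L   [L → 8]
8/L/L/L/L ⇒ 8/8/L/L/L   [L → 8]
8/8/L/L/L ⇒ 8/8/8/L/L   [L → 8]
8/8/8/L/L ⇒ 8/8/8/8/L   [L → 8]
8/8/8/8/L ⇒ 8/8/8/8/8   [L → 8]

E ⇒ E/L ⇒ E/L/L ⇒ E/L/L/L ⇒ E/L/L/L/L ⇒ L/L/L/L/L ⇒ 8/L/L/L/L ⇒ 8/8/L/L/L ⇒ 8/8/8/L/L ⇒ 8/8/8/8/L ⇒ 8/8/8/8/8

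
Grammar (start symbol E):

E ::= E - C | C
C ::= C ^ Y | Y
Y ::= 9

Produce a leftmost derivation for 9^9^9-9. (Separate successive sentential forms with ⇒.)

E ⇒ E-C   [E ::= E - C]
E-C ⇒ C-C   [E ::= C]
C-C ⇒ C^Y-C   [C ::= C ^ Y]
C^Y-C ⇒ C^Y^Y-C   [C ::= C ^ Y]
C^Y^Y-C ⇒ Y^Y^Y-C   [C ::= Y]
Y^Y^Y-C ⇒ 9^Y^Y-C   [Y ::= 9]
9^Y^Y-C ⇒ 9^9^Y-C   [Y ::= 9]
9^9^Y-C ⇒ 9^9^9-C   [Y ::= 9]
9^9^9-C ⇒ 9^9^9-Y   [C ::= Y]
9^9^9-Y ⇒ 9^9^9-9   [Y ::= 9]

E⇒E-C⇒C-C⇒C^Y-C⇒C^Y^Y-C⇒Y^Y^Y-C⇒9^Y^Y-C⇒9^9^Y-C⇒9^9^9-C⇒9^9^9-Y⇒9^9^9-9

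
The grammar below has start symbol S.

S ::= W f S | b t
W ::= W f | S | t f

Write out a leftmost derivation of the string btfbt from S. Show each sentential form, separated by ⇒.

S ⇒ WfS   [S ::= W f S]
WfS ⇒ SfS   [W ::= S]
SfS ⇒ btfS   [S ::= b t]
btfS ⇒ btfbt   [S ::= b t]

S ⇒ WfS ⇒ SfS ⇒ btfS ⇒ btfbt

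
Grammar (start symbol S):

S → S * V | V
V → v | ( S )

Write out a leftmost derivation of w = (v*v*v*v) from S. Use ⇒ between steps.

S ⇒ V   [S → V]
V ⇒ (S)   [V → ( S )]
(S) ⇒ (S*V)   [S → S * V]
(S*V) ⇒ (S*V*V)   [S → S * V]
(S*V*V) ⇒ (S*V*V*V)   [S → S * V]
(S*V*V*V) ⇒ (V*V*V*V)   [S → V]
(V*V*V*V) ⇒ (v*V*V*V)   [V → v]
(v*V*V*V) ⇒ (v*v*V*V)   [V → v]
(v*v*V*V) ⇒ (v*v*v*V)   [V → v]
(v*v*v*V) ⇒ (v*v*v*v)   [V → v]

S ⇒ V ⇒ (S) ⇒ (S*V) ⇒ (S*V*V) ⇒ (S*V*V*V) ⇒ (V*V*V*V) ⇒ (v*V*V*V) ⇒ (v*v*V*V) ⇒ (v*v*v*V) ⇒ (v*v*v*v)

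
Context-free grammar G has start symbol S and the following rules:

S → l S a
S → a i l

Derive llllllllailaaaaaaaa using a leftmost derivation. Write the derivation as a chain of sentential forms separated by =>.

S => lSa   [S → l S a]
lSa => llSaa   [S → l S a]
llSaa => lllSaaa   [S → l S a]
lllSaaa => llllSaaaa   [S → l S a]
llllSaaaa => lllllSaaaaa   [S → l S a]
lllllSaaaaa => llllllSaaaaaa   [S → l S a]
llllllSaaaaaa => lllllllSaaaaaaa   [S → l S a]
lllllllSaaaaaaa => llllllllSaaaaaaaa   [S → l S a]
llllllllSaaaaaaaa => llllllllailaaaaaaaa   [S → a i l]

S => lSa => llSaa => lllSaaa => llllSaaaa => lllllSaaaaa => llllllSaaaaaa => lllllllSaaaaaaa => llllllllSaaaaaaaa => llllllllailaaaaaaaa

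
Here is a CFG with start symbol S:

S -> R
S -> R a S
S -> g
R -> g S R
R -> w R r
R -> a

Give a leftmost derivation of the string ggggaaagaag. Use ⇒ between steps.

S ⇒ RaS ⇒ gSRaS ⇒ gRaSRaS ⇒ ggSRaSRaS ⇒ ggRRaSRaS ⇒ gggSRRaSRaS ⇒ ggggRRaSRaS ⇒ ggggaRaSRaS ⇒ ggggaaaSRaS ⇒ ggggaaagRaS ⇒ ggggaaagaaS ⇒ ggggaaagaag

S ⇒ RaS   [S -> R a S]
RaS ⇒ gSRaS   [R -> g S R]
gSRaS ⇒ gRaSRaS   [S -> R a S]
gRaSRaS ⇒ ggSRaSRaS   [R -> g S R]
ggSRaSRaS ⇒ ggRRaSRaS   [S -> R]
ggRRaSRaS ⇒ gggSRRaSRaS   [R -> g S R]
gggSRRaSRaS ⇒ ggggRRaSRaS   [S -> g]
ggggRRaSRaS ⇒ ggggaRaSRaS   [R -> a]
ggggaRaSRaS ⇒ ggggaaaSRaS   [R -> a]
ggggaaaSRaS ⇒ ggggaaagRaS   [S -> g]
ggggaaagRaS ⇒ ggggaaagaaS   [R -> a]
ggggaaagaaS ⇒ ggggaaagaag   [S -> g]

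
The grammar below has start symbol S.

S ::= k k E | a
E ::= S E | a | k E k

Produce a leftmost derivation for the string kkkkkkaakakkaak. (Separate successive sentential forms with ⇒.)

S ⇒ kkE ⇒ kkSE ⇒ kkkkEE ⇒ kkkkSEE ⇒ kkkkkkEEE ⇒ kkkkkkSEEE ⇒ kkkkkkaEEE ⇒ kkkkkkaaEE ⇒ kkkkkkaakEkE ⇒ kkkkkkaakakE ⇒ kkkkkkaakakkEk ⇒ kkkkkkaakakkSEk ⇒ kkkkkkaakakkaEk ⇒ kkkkkkaakakkaak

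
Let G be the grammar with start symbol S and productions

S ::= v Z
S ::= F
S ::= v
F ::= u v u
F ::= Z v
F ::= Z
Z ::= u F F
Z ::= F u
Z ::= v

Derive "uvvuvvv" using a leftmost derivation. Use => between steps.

S => F => Zv => uFFv => uZvFv => uFuvFv => uZvuvFv => uvvuvFv => uvvuvZv => uvvuvvv

S => F   [S ::= F]
F => Zv   [F ::= Z v]
Zv => uFFv   [Z ::= u F F]
uFFv => uZvFv   [F ::= Z v]
uZvFv => uFuvFv   [Z ::= F u]
uFuvFv => uZvuvFv   [F ::= Z v]
uZvuvFv => uvvuvFv   [Z ::= v]
uvvuvFv => uvvuvZv   [F ::= Z]
uvvuvZv => uvvuvvv   [Z ::= v]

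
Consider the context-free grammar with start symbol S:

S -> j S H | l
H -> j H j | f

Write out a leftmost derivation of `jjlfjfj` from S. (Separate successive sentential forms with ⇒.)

S ⇒ jSH   [S -> j S H]
jSH ⇒ jjSHH   [S -> j S H]
jjSHH ⇒ jjlHH   [S -> l]
jjlHH ⇒ jjlfH   [H -> f]
jjlfH ⇒ jjlfjHj   [H -> j H j]
jjlfjHj ⇒ jjlfjfj   [H -> f]

S ⇒ jSH ⇒ jjSHH ⇒ jjlHH ⇒ jjlfH ⇒ jjlfjHj ⇒ jjlfjfj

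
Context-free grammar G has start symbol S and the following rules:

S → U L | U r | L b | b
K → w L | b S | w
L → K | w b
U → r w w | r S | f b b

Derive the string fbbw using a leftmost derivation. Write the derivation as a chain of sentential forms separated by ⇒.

S ⇒ UL ⇒ fbbL ⇒ fbbK ⇒ fbbw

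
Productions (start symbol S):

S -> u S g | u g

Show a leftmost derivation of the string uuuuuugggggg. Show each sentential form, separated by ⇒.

S ⇒ uSg   [S -> u S g]
uSg ⇒ uuSgg   [S -> u S g]
uuSgg ⇒ uuuSggg   [S -> u S g]
uuuSggg ⇒ uuuuSgggg   [S -> u S g]
uuuuSgggg ⇒ uuuuuSggggg   [S -> u S g]
uuuuuSggggg ⇒ uuuuuugggggg   [S -> u g]

S⇒uSg⇒uuSgg⇒uuuSggg⇒uuuuSgggg⇒uuuuuSggggg⇒uuuuuugggggg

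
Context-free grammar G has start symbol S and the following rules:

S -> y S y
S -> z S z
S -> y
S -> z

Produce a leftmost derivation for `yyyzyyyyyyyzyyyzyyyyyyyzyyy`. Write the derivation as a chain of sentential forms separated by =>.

S => ySy => yySyy => yyySyyy => yyyzSzyyy => yyyzySyzyyy => yyyzyySyyzyyy => yyyzyyySyyyzyyy => yyyzyyyySyyyyzyyy => yyyzyyyyySyyyyyzyyy => yyyzyyyyyySyyyyyyzyyy => yyyzyyyyyyySyyyyyyyzyyy => yyyzyyyyyyyzSzyyyyyyyzyyy => yyyzyyyyyyyzySyzyyyyyyyzyyy => yyyzyyyyyyyzyyyzyyyyyyyzyyy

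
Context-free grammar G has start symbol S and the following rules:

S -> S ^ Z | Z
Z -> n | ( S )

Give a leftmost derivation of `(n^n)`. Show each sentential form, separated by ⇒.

S ⇒ Z   [S -> Z]
Z ⇒ (S)   [Z -> ( S )]
(S) ⇒ (S^Z)   [S -> S ^ Z]
(S^Z) ⇒ (Z^Z)   [S -> Z]
(Z^Z) ⇒ (n^Z)   [Z -> n]
(n^Z) ⇒ (n^n)   [Z -> n]

S ⇒ Z ⇒ (S) ⇒ (S^Z) ⇒ (Z^Z) ⇒ (n^Z) ⇒ (n^n)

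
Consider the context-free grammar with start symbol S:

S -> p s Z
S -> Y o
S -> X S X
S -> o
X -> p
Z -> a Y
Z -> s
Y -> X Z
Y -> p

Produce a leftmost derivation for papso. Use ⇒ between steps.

S ⇒ Yo   [S -> Y o]
Yo ⇒ XZo   [Y -> X Z]
XZo ⇒ pZo   [X -> p]
pZo ⇒ paYo   [Z -> a Y]
paYo ⇒ paXZo   [Y -> X Z]
paXZo ⇒ papZo   [X -> p]
papZo ⇒ papso   [Z -> s]

S ⇒ Yo ⇒ XZo ⇒ pZo ⇒ paYo ⇒ paXZo ⇒ papZo ⇒ papso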